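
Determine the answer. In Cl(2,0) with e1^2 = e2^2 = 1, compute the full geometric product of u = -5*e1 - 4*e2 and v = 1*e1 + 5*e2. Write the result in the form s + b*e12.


Expand: (-5*e1 - 4*e2)(1*e1 + 5*e2)
= (-5)*1*e1e1 + (-5)*5*e1e2 + (-4)*1*e2e1 + (-4)*5*e2e2
Using e1^2 = e2^2 = 1, e2e1 = -e1e2:
Scalar part s = (-5)*1 + (-4)*5 = -5 + (-20) = -25
Bivector part b = (-5)*5 - (-4)*1 = -25 - (-4) = -21
uv = -25 - 21*e12


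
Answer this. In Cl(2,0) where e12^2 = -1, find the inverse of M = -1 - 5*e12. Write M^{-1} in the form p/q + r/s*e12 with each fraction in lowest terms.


M = -1 - 5*e12, where e12^2 = -1.
Since M commutes with its reverse ~M = a - b*e12, M * ~M = a^2 - b^2*e12^2 = a^2 + b^2.
So M^{-1} = ~M / (a^2 + b^2) = (a - b*e12)/(a^2 + b^2).
a^2 + b^2 = 1 + 25 = 26
Scalar part = -1/26 = -1/26
Bivector coeff = 5/26 = 5/26
M^{-1} = -1/26 + 5/26*e12


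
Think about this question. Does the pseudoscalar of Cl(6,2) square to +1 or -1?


The pseudoscalar I = e1...e_n (product of all n generators) of Cl(p,q) satisfies I^2 = (-1)^(q + n(n-1)/2).
p = 6, q = 2, n = p + q = 8
n(n-1)/2 = 8 * 7 / 2 = 28
Exponent = q + n(n-1)/2 = 2 + 28 = 30
I^2 = (-1)^30 = +1


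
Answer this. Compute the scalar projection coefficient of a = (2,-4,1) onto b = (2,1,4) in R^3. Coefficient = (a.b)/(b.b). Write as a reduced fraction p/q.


Projection coefficient = (a . b) / (b . b)
a . b = 2*2 + (-4)*1 + 1*4
= 4 + (-4) + 4 = 4
b . b = 2^2 + 1^2 + 4^2
= 4 + 1 + 16 = 21
Coefficient = 4/21
In lowest terms: 4/21


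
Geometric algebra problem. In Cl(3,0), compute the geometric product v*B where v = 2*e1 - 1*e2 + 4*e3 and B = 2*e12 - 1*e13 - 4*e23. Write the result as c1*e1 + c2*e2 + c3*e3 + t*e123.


vB has grade-1 (vector) and grade-3 (trivector) parts: vB = (v _| B) + (v ^ B).
Vector part <vB>_1:
  e1: -v2*b12 - v3*b13 = -(-1)*(2) - (4)*(-1) = 6
  e2: v1*b12 - v3*b23 = (2)*(2) - (4)*(-4) = 20
  e3: v1*b13 + v2*b23 = (2)*(-1) + (-1)*(-4) = 2
Trivector part <vB>_3:
  e123: v1*b23 - v2*b13 + v3*b12 = (2)*(-4) - (-1)*(-1) + (4)*(2) = -1
vB = 6*e1 + 20*e2 + 2*e3 - 1*e123


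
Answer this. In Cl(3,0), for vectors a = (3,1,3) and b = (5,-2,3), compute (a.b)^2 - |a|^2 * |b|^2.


a . b = 3*5 + 1*(-2) + 3*3
= 15 + (-2) + 9 = 22
|a|^2 = 3^2 + 1^2 + 3^2 = 19
|b|^2 = 5^2 + (-2)^2 + 3^2 = 38
(a.b)^2 = 22^2 = 484
|a|^2 * |b|^2 = 19 * 38 = 722
Result = 484 - 722 = -238


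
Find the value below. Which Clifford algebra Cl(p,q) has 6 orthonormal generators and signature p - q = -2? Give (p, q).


We need p + q = 6 and p - q = -2.
Adding: 2p = 6 + (-2) = 4, so p = 2.
Then q = 6 - 2 = 4.
(p, q) = (2, 4)


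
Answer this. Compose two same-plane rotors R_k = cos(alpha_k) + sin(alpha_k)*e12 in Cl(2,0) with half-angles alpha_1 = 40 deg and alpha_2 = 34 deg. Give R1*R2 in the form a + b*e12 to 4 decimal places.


Same-plane rotors commute and their half-angles add:
R1*R2 = cos(a1 + a2) + sin(a1 + a2)*e12.
a1 + a2 = 40 + 34 = 74 deg
cos(74 deg) = 0.2756
sin(74 deg) = 0.9613
R1*R2 = 0.2756 + 0.9613*e12


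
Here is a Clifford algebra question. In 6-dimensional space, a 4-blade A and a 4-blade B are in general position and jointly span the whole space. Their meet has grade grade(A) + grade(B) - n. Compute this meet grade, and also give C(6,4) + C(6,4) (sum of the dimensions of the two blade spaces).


Meet grade = grade(A) + grade(B) - n
= 4 + 4 - 6 = 2
C(6,4) = 15
C(6,4) = 15
dim_A + dim_B = 15 + 15 = 30


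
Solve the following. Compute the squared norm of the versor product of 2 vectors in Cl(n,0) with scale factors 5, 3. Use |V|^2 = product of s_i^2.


Each vector v_i has |v_i|^2 = s_i^2
Squared scales: 5^2 = 25, 3^2 = 9
|V|^2 = 25 * 9
= 225


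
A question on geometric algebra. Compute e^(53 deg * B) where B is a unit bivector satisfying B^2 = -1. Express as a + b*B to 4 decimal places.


For a unit bivector B with B^2 = -1, the exponential series gives
e^(theta*B) = cos(theta) + sin(theta)*B (the GA analogue of Euler's formula).
theta = 53 degrees = 0.925025 rad
cos(53 deg) = 0.6018
sin(53 deg) = 0.7986
exp(theta*B) = 0.6018 + 0.7986*B


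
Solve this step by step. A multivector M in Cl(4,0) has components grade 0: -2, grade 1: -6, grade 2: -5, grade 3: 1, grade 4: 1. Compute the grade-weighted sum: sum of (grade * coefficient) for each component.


Grade-weighted sum = sum of grade_k * coefficient_k
0*(-2) = 0
1*(-6) = -6
2*(-5) = -10
3*1 = 3
4*1 = 4
Total = 0 + (-6) + (-10) + 3 + 4 = -9


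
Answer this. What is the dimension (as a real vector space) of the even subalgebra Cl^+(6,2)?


Even subalgebra dimension = 2^(n-1)
n = 6 + 2 = 8
2^(8 - 1) = 2^7 = 128
Verification: sum of C(8,k) for even k = 1 + 28 + 70 + 28 + 1 = 128
Result = 128


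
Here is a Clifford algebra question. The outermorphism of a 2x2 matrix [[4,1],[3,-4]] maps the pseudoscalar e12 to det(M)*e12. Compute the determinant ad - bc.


The outermorphism of a linear map f sends e1^e2 to f(e1)^f(e2).
f(e1) = 4*e1 + 3*e2
f(e2) = 1*e1 - 4*e2
f(e1) ^ f(e2) = (4*e1 + 3*e2) ^ (1*e1 - 4*e2)
= 4*(-4)*e12 + 3*1*e21
= (-16 - 3)*e12
= -19*e12
Coefficient = -19


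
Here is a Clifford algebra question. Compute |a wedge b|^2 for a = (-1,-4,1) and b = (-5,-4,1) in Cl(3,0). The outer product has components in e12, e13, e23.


a wedge b = (a1*b2 - a2*b1)*e12 + (a1*b3 - a3*b1)*e13 + (a2*b3 - a3*b2)*e23
e12 coeff: (-1)*(-4) - (-4)*(-5) = 4 - 20 = -16
e13 coeff: (-1)*1 - 1*(-5) = -1 - (-5) = 4
e23 coeff: (-4)*1 - 1*(-4) = -4 - (-4) = 0
|a wedge b|^2 = (-16)^2 + 4^2 + 0^2
= 256 + 16 + 0
= 272


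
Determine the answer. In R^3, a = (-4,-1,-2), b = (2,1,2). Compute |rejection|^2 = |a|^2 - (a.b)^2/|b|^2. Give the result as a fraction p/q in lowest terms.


|a|^2 = (-4)^2 + (-1)^2 + (-2)^2 = 21
|b|^2 = 2^2 + 1^2 + 2^2 = 9
a . b = (-4)*2 + (-1)*1 + (-2)*2 = -13
(a.b)^2 = (-13)^2 = 169
|rej|^2 = 21 - 169/9
= (189 - 169)/9
= 20/9
In lowest terms: 20/9


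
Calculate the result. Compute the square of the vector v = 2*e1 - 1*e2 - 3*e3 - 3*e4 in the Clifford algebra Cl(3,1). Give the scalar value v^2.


v^2 = sum of c_i^2 * e_i^2
Positive signature terms (e_i^2 = +1): 2^2 + (-1)^2 + (-3)^2 = 14
Negative signature terms (e_j^2 = -1): (-3)^2 = 9
v^2 = 14 - 9 = 5


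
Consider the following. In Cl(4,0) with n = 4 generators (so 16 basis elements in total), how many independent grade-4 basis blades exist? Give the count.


Number of grade-k basis blades in Cl(p,q) with n = p + q is C(n, k).
n = 4 + 0 = 4
C(4, 4) = 4! / (4! * 0!)
= 24 / (24 * 1)
= 1


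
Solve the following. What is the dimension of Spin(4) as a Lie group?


Spin(n) double-covers SO(n); both have Lie algebra so(n) of dimension n(n-1)/2.
n = 4
n(n-1) = 4 * 3 = 12
dim Spin(4) = 12/2 = 6


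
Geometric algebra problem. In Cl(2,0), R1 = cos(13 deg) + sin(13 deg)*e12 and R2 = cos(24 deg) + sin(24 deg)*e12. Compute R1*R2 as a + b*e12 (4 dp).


Same-plane rotors commute and their half-angles add:
R1*R2 = cos(a1 + a2) + sin(a1 + a2)*e12.
a1 + a2 = 13 + 24 = 37 deg
cos(37 deg) = 0.7986
sin(37 deg) = 0.6018
R1*R2 = 0.7986 + 0.6018*e12


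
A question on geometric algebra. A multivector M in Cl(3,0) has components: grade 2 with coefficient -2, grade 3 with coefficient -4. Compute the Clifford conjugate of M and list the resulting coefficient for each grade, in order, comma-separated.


Clifford conjugate sign for grade k: (-1)^(k(k+1)/2)
Grade 2: (-1)^(2*3/2) = (-1)^3 = -1, coeff -2 -> 2
Grade 3: (-1)^(3*4/2) = (-1)^6 = 1, coeff -4 -> -4
Conjugated coefficients: 2, -4


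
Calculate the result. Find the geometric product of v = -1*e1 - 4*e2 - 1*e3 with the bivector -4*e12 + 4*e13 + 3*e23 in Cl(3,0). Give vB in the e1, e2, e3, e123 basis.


vB has grade-1 (vector) and grade-3 (trivector) parts: vB = (v _| B) + (v ^ B).
Vector part <vB>_1:
  e1: -v2*b12 - v3*b13 = -(-4)*(-4) - (-1)*(4) = -12
  e2: v1*b12 - v3*b23 = (-1)*(-4) - (-1)*(3) = 7
  e3: v1*b13 + v2*b23 = (-1)*(4) + (-4)*(3) = -16
Trivector part <vB>_3:
  e123: v1*b23 - v2*b13 + v3*b12 = (-1)*(3) - (-4)*(4) + (-1)*(-4) = 17
vB = -12*e1 + 7*e2 - 16*e3 + 17*e123


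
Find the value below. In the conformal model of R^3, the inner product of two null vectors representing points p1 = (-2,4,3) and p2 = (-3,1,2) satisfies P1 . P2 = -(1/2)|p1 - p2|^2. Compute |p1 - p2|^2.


p1 - p2 = (1, 3, 1)
|p1 - p2|^2 = 1^2 + 3^2 + 1^2
= 1 + 9 + 1
= 11


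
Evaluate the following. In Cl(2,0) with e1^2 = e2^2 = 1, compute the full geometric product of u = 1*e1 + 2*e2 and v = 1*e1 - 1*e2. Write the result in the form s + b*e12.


Expand: (1*e1 + 2*e2)(1*e1 - 1*e2)
= 1*1*e1e1 + 1*(-1)*e1e2 + 2*1*e2e1 + 2*(-1)*e2e2
Using e1^2 = e2^2 = 1, e2e1 = -e1e2:
Scalar part s = 1*1 + 2*(-1) = 1 + (-2) = -1
Bivector part b = 1*(-1) - 2*1 = -1 - 2 = -3
uv = -1 - 3*e12


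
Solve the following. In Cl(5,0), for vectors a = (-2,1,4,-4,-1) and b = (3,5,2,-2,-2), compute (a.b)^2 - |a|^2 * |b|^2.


a . b = (-2)*3 + 1*5 + 4*2 + (-4)*(-2) + (-1)*(-2)
= -6 + 5 + 8 + 8 + 2 = 17
|a|^2 = (-2)^2 + 1^2 + 4^2 + (-4)^2 + (-1)^2 = 38
|b|^2 = 3^2 + 5^2 + 2^2 + (-2)^2 + (-2)^2 = 46
(a.b)^2 = 17^2 = 289
|a|^2 * |b|^2 = 38 * 46 = 1748
Result = 289 - 1748 = -1459


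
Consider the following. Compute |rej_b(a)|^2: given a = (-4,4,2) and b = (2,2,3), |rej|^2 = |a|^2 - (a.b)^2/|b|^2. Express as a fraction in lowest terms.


|a|^2 = (-4)^2 + 4^2 + 2^2 = 36
|b|^2 = 2^2 + 2^2 + 3^2 = 17
a . b = (-4)*2 + 4*2 + 2*3 = 6
(a.b)^2 = 6^2 = 36
|rej|^2 = 36 - 36/17
= (612 - 36)/17
= 576/17
In lowest terms: 576/17


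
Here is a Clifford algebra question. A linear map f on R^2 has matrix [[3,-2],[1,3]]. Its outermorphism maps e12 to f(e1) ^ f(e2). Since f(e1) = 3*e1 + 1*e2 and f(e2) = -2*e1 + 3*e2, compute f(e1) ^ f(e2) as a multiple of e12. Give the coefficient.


The outermorphism of a linear map f sends e1^e2 to f(e1)^f(e2).
f(e1) = 3*e1 + 1*e2
f(e2) = -2*e1 + 3*e2
f(e1) ^ f(e2) = (3*e1 + 1*e2) ^ (-2*e1 + 3*e2)
= 3*3*e12 + 1*(-2)*e21
= (9 - (-2))*e12
= 11*e12
Coefficient = 11


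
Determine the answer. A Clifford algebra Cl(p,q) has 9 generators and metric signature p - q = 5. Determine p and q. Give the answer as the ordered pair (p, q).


We need p + q = 9 and p - q = 5.
Adding: 2p = 9 + 5 = 14, so p = 7.
Then q = 9 - 7 = 2.
(p, q) = (7, 2)


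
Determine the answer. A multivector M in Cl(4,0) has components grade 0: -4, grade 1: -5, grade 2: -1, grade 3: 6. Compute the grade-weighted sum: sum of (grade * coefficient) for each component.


Grade-weighted sum = sum of grade_k * coefficient_k
0*(-4) = 0
1*(-5) = -5
2*(-1) = -2
3*6 = 18
Total = 0 + (-5) + (-2) + 18 = 11


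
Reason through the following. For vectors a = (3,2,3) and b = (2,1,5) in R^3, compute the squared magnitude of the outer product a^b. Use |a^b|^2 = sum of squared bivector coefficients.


a wedge b = (a1*b2 - a2*b1)*e12 + (a1*b3 - a3*b1)*e13 + (a2*b3 - a3*b2)*e23
e12 coeff: 3*1 - 2*2 = 3 - 4 = -1
e13 coeff: 3*5 - 3*2 = 15 - 6 = 9
e23 coeff: 2*5 - 3*1 = 10 - 3 = 7
|a wedge b|^2 = (-1)^2 + 9^2 + 7^2
= 1 + 81 + 49
= 131


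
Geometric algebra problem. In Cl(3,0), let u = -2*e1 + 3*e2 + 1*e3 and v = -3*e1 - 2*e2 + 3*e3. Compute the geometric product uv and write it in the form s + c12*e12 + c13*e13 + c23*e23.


In Cl(3,0): e_i^2 = 1, e_ie_j = -e_je_i for i != j.
Scalar part = u . v = (-2)*(-3) + 3*(-2) + 1*3
= 6 + (-6) + 3 = 3
e12 coeff = (-2)*(-2) - 3*(-3) = 4 - (-9) = 13
e13 coeff = (-2)*3 - 1*(-3) = -6 - (-3) = -3
e23 coeff = 3*3 - 1*(-2) = 9 - (-2) = 11
uv = 3 + 13*e12 - 3*e13 + 11*e23


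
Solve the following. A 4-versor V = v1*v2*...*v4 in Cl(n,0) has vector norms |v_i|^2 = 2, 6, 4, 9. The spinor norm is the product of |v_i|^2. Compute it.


Spinor norm N(V) = |v1|^2 * |v2|^2 * ... * |v4|^2
= 2 * 6 * 4 * 9
Running product: 2, 12, 48, 432
N(V) = 432


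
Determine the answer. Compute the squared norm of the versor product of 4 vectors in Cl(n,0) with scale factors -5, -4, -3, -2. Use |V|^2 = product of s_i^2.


Each vector v_i has |v_i|^2 = s_i^2
Squared scales: (-5)^2 = 25, (-4)^2 = 16, (-3)^2 = 9, (-2)^2 = 4
|V|^2 = 25 * 16 * 9 * 4
= 14400


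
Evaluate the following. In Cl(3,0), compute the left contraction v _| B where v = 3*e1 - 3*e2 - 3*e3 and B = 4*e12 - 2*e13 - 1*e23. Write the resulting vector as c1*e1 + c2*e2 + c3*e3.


Left contraction v _| B = <vB>_1 (grade-1 part of the geometric product vB).
Using e1_|e12 = e2, e2_|e12 = -e1, e1_|e13 = e3, e3_|e13 = -e1, e2_|e23 = e3, e3_|e23 = -e2:
e1 coeff: -v2*b12 - v3*b13 = -(-3)*(4) - (-3)*(-2) = 6
e2 coeff: v1*b12 - v3*b23 = (3)*(4) - (-3)*(-1) = 9
e3 coeff: v1*b13 + v2*b23 = (3)*(-2) + (-3)*(-1) = -3
v _| B = 6*e1 + 9*e2 - 3*e3


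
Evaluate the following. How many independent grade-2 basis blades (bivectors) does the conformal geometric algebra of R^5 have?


The conformal model of R^5 uses Cl(6,1) with m = 5 + 2 = 7 generators.
Number of grade-2 blades = C(m, 2) = C(7, 2)
= 7*6/2 = 21


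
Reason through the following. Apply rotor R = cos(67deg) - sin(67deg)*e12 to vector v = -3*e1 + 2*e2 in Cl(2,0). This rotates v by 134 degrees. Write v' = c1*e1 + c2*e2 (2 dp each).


Rotor R = cos(67deg) - sin(67deg)*e12
Rotation angle theta = 2 * 67 = 134 degrees
v' = R*v*~R rotates v by theta.
cos(134deg) = -0.6947, sin(134deg) = 0.7193
v'_1 = -3*cos(134deg) - 2*sin(134deg)
= -3*(-0.6947) - 2*0.7193
= 0.65
v'_2 = -3*sin(134deg) + 2*cos(134deg)
= -3*0.7193 + 2*(-0.6947)
= -3.55
v' = 0.65*e1 - 3.55*e2


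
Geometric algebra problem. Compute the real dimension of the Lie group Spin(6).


Spin(n) double-covers SO(n); both have Lie algebra so(n) of dimension n(n-1)/2.
n = 6
n(n-1) = 6 * 5 = 30
dim Spin(6) = 30/2 = 15


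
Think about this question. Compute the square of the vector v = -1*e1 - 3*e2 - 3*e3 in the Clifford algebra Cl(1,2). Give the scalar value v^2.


v^2 = sum of c_i^2 * e_i^2
Positive signature terms (e_i^2 = +1): (-1)^2 = 1
Negative signature terms (e_j^2 = -1): (-3)^2 + (-3)^2 = 18
v^2 = 1 - 18 = -17


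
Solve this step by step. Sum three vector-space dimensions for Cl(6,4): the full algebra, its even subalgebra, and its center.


n = 6 + 4 = 10
Total dim = 2^10 = 1024
Even subalgebra dim = 2^9 = 512
n is even, so center dim = 1
Sum = 1024 + 512 + 1 = 1537


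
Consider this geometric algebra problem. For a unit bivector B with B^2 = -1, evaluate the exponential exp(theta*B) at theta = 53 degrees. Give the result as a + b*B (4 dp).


For a unit bivector B with B^2 = -1, the exponential series gives
e^(theta*B) = cos(theta) + sin(theta)*B (the GA analogue of Euler's formula).
theta = 53 degrees = 0.925025 rad
cos(53 deg) = 0.6018
sin(53 deg) = 0.7986
exp(theta*B) = 0.6018 + 0.7986*B


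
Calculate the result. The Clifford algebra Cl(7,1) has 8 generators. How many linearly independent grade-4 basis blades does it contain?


Number of grade-k basis blades in Cl(p,q) with n = p + q is C(n, k).
n = 7 + 1 = 8
C(8, 4) = 8! / (4! * 4!)
= 40320 / (24 * 24)
= 70


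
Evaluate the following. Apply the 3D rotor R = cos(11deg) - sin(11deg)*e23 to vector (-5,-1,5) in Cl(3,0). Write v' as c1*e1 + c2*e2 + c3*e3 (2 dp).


Rotor R = cos(11deg) - sin(11deg)*e23
Rotation angle theta = 2 * 11 = 22 degrees in the e23 plane (e2 -> e3).
The component perpendicular to the plane (e1) is invariant: v'_1 = v1 = -5.00
cos(22deg) = 0.9272, sin(22deg) = 0.3746
v'_2 = v2*cos(theta) - v3*sin(theta) = -1*0.9272 - 5*0.3746 = -2.80
v'_3 = v2*sin(theta) + v3*cos(theta) = -1*0.3746 + 5*0.9272 = 4.26
v' = -5.00*e1 - 2.80*e2 + 4.26*e3


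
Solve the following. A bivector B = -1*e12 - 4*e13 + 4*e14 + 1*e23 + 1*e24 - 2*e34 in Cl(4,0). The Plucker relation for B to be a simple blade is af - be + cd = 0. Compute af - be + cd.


Plucker relation: af - be + cd
a*f = (-1)*(-2) = 2
b*e = (-4)*1 = -4
c*d = 4*1 = 4
af - be + cd = 2 - (-4) + 4
= 10


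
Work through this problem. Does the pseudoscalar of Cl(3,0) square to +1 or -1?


The pseudoscalar I = e1...e_n (product of all n generators) of Cl(p,q) satisfies I^2 = (-1)^(q + n(n-1)/2).
p = 3, q = 0, n = p + q = 3
n(n-1)/2 = 3 * 2 / 2 = 3
Exponent = q + n(n-1)/2 = 0 + 3 = 3
I^2 = (-1)^3 = -1


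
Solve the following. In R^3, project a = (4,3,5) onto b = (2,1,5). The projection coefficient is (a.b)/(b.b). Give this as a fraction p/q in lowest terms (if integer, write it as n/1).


Projection coefficient = (a . b) / (b . b)
a . b = 4*2 + 3*1 + 5*5
= 8 + 3 + 25 = 36
b . b = 2^2 + 1^2 + 5^2
= 4 + 1 + 25 = 30
Coefficient = 36/30
In lowest terms: 6/5


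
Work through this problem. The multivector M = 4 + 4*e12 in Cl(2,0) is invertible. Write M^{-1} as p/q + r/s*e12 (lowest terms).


M = 4 + 4*e12, where e12^2 = -1.
Since M commutes with its reverse ~M = a - b*e12, M * ~M = a^2 - b^2*e12^2 = a^2 + b^2.
So M^{-1} = ~M / (a^2 + b^2) = (a - b*e12)/(a^2 + b^2).
a^2 + b^2 = 16 + 16 = 32
Scalar part = 4/32 = 1/8
Bivector coeff = -4/32 = -1/8
M^{-1} = 1/8 - 1/8*e12


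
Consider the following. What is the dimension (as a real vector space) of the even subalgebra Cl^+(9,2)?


Even subalgebra dimension = 2^(n-1)
n = 9 + 2 = 11
2^(11 - 1) = 2^10 = 1024
Verification: sum of C(11,k) for even k = 1 + 55 + 330 + 462 + 165 + 11 = 1024
Result = 1024


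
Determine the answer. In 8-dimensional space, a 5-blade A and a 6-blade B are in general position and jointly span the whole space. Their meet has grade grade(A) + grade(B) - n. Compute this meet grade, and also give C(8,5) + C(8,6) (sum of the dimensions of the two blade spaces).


Meet grade = grade(A) + grade(B) - n
= 5 + 6 - 8 = 3
C(8,5) = 56
C(8,6) = 28
dim_A + dim_B = 56 + 28 = 84


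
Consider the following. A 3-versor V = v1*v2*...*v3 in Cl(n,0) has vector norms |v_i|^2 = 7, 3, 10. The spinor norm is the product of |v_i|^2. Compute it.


Spinor norm N(V) = |v1|^2 * |v2|^2 * ... * |v3|^2
= 7 * 3 * 10
Running product: 7, 21, 210
N(V) = 210


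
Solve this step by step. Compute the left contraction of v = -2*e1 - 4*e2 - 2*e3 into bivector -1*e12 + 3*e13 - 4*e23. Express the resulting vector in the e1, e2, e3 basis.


Left contraction v _| B = <vB>_1 (grade-1 part of the geometric product vB).
Using e1_|e12 = e2, e2_|e12 = -e1, e1_|e13 = e3, e3_|e13 = -e1, e2_|e23 = e3, e3_|e23 = -e2:
e1 coeff: -v2*b12 - v3*b13 = -(-4)*(-1) - (-2)*(3) = 2
e2 coeff: v1*b12 - v3*b23 = (-2)*(-1) - (-2)*(-4) = -6
e3 coeff: v1*b13 + v2*b23 = (-2)*(3) + (-4)*(-4) = 10
v _| B = 2*e1 - 6*e2 + 10*e3


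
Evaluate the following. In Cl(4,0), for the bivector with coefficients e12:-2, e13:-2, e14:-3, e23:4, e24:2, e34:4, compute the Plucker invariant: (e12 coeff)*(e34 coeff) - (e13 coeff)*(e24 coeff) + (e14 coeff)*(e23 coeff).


Plucker relation: af - be + cd
a*f = (-2)*4 = -8
b*e = (-2)*2 = -4
c*d = (-3)*4 = -12
af - be + cd = -8 - (-4) + (-12)
= -16


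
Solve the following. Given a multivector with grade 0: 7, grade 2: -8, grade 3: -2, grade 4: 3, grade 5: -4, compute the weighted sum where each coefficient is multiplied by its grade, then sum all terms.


Grade-weighted sum = sum of grade_k * coefficient_k
0*7 = 0
2*(-8) = -16
3*(-2) = -6
4*3 = 12
5*(-4) = -20
Total = 0 + (-16) + (-6) + 12 + (-20) = -30


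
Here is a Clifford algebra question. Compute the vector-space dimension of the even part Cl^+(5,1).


Even subalgebra dimension = 2^(n-1)
n = 5 + 1 = 6
2^(6 - 1) = 2^5 = 32
Verification: sum of C(6,k) for even k = 1 + 15 + 15 + 1 = 32
Result = 32


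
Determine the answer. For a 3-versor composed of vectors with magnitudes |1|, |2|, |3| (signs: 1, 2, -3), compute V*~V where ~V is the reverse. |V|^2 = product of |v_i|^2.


Each vector v_i has |v_i|^2 = s_i^2
Squared scales: 1^2 = 1, 2^2 = 4, (-3)^2 = 9
|V|^2 = 1 * 4 * 9
= 36


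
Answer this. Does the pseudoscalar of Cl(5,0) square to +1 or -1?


The pseudoscalar I = e1...e_n (product of all n generators) of Cl(p,q) satisfies I^2 = (-1)^(q + n(n-1)/2).
p = 5, q = 0, n = p + q = 5
n(n-1)/2 = 5 * 4 / 2 = 10
Exponent = q + n(n-1)/2 = 0 + 10 = 10
I^2 = (-1)^10 = +1


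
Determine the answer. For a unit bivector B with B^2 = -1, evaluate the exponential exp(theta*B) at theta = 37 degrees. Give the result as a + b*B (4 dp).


For a unit bivector B with B^2 = -1, the exponential series gives
e^(theta*B) = cos(theta) + sin(theta)*B (the GA analogue of Euler's formula).
theta = 37 degrees = 0.645772 rad
cos(37 deg) = 0.7986
sin(37 deg) = 0.6018
exp(theta*B) = 0.7986 + 0.6018*B


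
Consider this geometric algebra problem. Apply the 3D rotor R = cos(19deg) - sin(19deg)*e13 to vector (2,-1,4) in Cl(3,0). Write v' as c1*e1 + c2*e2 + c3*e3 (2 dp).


Rotor R = cos(19deg) - sin(19deg)*e13
Rotation angle theta = 2 * 19 = 38 degrees in the e13 plane (e1 -> e3).
The component perpendicular to the plane (e2) is invariant: v'_2 = v2 = -1.00
cos(38deg) = 0.7880, sin(38deg) = 0.6157
v'_1 = v1*cos(theta) - v3*sin(theta) = 2*0.7880 - 4*0.6157 = -0.89
v'_3 = v1*sin(theta) + v3*cos(theta) = 2*0.6157 + 4*0.7880 = 4.38
v' = -0.89*e1 - 1.00*e2 + 4.38*e3


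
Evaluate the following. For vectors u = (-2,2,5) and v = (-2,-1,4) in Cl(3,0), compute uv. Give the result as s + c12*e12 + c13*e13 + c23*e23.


In Cl(3,0): e_i^2 = 1, e_ie_j = -e_je_i for i != j.
Scalar part = u . v = (-2)*(-2) + 2*(-1) + 5*4
= 4 + (-2) + 20 = 22
e12 coeff = (-2)*(-1) - 2*(-2) = 2 - (-4) = 6
e13 coeff = (-2)*4 - 5*(-2) = -8 - (-10) = 2
e23 coeff = 2*4 - 5*(-1) = 8 - (-5) = 13
uv = 22 + 6*e12 + 2*e13 + 13*e23


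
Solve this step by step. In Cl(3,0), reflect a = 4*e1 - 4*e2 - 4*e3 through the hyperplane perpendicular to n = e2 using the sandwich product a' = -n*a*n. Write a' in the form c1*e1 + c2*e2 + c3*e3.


Reflection formula: a' = -n*a*n, with n = e2 (unit vector, n^2 = 1).
For reflection through hyperplane perp to e2:
The component along e2 flips sign, others stay.
a = (4, -4, -4)
a' = (4, 4, -4)
a' = 4*e1 + 4*e2 - 4*e3


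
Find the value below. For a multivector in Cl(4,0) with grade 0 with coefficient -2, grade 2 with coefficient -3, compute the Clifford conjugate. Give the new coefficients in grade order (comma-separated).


Clifford conjugate sign for grade k: (-1)^(k(k+1)/2)
Grade 0: (-1)^(0*1/2) = (-1)^0 = 1, coeff -2 -> -2
Grade 2: (-1)^(2*3/2) = (-1)^3 = -1, coeff -3 -> 3
Conjugated coefficients: -2, 3


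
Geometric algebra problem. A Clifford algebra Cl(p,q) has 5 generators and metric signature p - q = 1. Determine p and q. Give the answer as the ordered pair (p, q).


We need p + q = 5 and p - q = 1.
Adding: 2p = 5 + 1 = 6, so p = 3.
Then q = 5 - 3 = 2.
(p, q) = (3, 2)


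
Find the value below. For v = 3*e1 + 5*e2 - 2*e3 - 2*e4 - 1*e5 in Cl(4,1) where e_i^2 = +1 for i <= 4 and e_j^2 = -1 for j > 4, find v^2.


v^2 = sum of c_i^2 * e_i^2
Positive signature terms (e_i^2 = +1): 3^2 + 5^2 + (-2)^2 + (-2)^2 = 42
Negative signature terms (e_j^2 = -1): (-1)^2 = 1
v^2 = 42 - 1 = 41


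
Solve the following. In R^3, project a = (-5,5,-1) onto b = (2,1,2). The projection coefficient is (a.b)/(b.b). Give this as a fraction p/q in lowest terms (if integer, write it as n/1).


Projection coefficient = (a . b) / (b . b)
a . b = (-5)*2 + 5*1 + (-1)*2
= -10 + 5 + (-2) = -7
b . b = 2^2 + 1^2 + 2^2
= 4 + 1 + 4 = 9
Coefficient = -7/9
In lowest terms: -7/9


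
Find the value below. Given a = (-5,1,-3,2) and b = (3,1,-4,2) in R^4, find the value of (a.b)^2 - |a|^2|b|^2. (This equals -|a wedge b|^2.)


a . b = (-5)*3 + 1*1 + (-3)*(-4) + 2*2
= -15 + 1 + 12 + 4 = 2
|a|^2 = (-5)^2 + 1^2 + (-3)^2 + 2^2 = 39
|b|^2 = 3^2 + 1^2 + (-4)^2 + 2^2 = 30
(a.b)^2 = 2^2 = 4
|a|^2 * |b|^2 = 39 * 30 = 1170
Result = 4 - 1170 = -1166


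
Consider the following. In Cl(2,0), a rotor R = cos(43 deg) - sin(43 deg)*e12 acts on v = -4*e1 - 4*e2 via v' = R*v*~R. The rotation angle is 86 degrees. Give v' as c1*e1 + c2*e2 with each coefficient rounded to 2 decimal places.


Rotor R = cos(43deg) - sin(43deg)*e12
Rotation angle theta = 2 * 43 = 86 degrees
v' = R*v*~R rotates v by theta.
cos(86deg) = 0.0698, sin(86deg) = 0.9976
v'_1 = -4*cos(86deg) - (-4)*sin(86deg)
= -4*0.0698 - (-4)*0.9976
= 3.71
v'_2 = -4*sin(86deg) + (-4)*cos(86deg)
= -4*0.9976 + (-4)*0.0698
= -4.27
v' = 3.71*e1 - 4.27*e2


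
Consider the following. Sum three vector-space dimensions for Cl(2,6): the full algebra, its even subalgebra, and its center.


n = 2 + 6 = 8
Total dim = 2^8 = 256
Even subalgebra dim = 2^7 = 128
n is even, so center dim = 1
Sum = 256 + 128 + 1 = 385


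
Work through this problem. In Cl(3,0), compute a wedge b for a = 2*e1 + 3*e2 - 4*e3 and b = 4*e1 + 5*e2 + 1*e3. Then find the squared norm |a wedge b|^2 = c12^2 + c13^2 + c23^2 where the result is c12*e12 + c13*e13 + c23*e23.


a wedge b = (a1*b2 - a2*b1)*e12 + (a1*b3 - a3*b1)*e13 + (a2*b3 - a3*b2)*e23
e12 coeff: 2*5 - 3*4 = 10 - 12 = -2
e13 coeff: 2*1 - (-4)*4 = 2 - (-16) = 18
e23 coeff: 3*1 - (-4)*5 = 3 - (-20) = 23
|a wedge b|^2 = (-2)^2 + 18^2 + 23^2
= 4 + 324 + 529
= 857


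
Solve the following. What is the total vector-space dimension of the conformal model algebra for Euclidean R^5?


The conformal model of R^5 uses Cl(6,1): the 5 Euclidean generators plus two extra orthogonal generators e+ (e+^2 = +1) and e- (e-^2 = -1), from which the null vectors e0, einf are built.
Number of generators m = 5 + 2 = 7.
dim Cl(p,q) = 2^m = 2^7 = 128


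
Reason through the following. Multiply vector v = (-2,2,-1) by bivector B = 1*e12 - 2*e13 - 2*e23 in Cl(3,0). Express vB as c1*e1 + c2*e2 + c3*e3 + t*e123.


vB has grade-1 (vector) and grade-3 (trivector) parts: vB = (v _| B) + (v ^ B).
Vector part <vB>_1:
  e1: -v2*b12 - v3*b13 = -(2)*(1) - (-1)*(-2) = -4
  e2: v1*b12 - v3*b23 = (-2)*(1) - (-1)*(-2) = -4
  e3: v1*b13 + v2*b23 = (-2)*(-2) + (2)*(-2) = 0
Trivector part <vB>_3:
  e123: v1*b23 - v2*b13 + v3*b12 = (-2)*(-2) - (2)*(-2) + (-1)*(1) = 7
vB = -4*e1 - 4*e2 + 0*e3 + 7*e123


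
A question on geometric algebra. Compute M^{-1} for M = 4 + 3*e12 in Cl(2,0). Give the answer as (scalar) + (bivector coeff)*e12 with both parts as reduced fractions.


M = 4 + 3*e12, where e12^2 = -1.
Since M commutes with its reverse ~M = a - b*e12, M * ~M = a^2 - b^2*e12^2 = a^2 + b^2.
So M^{-1} = ~M / (a^2 + b^2) = (a - b*e12)/(a^2 + b^2).
a^2 + b^2 = 16 + 9 = 25
Scalar part = 4/25 = 4/25
Bivector coeff = -3/25 = -3/25
M^{-1} = 4/25 - 3/25*e12


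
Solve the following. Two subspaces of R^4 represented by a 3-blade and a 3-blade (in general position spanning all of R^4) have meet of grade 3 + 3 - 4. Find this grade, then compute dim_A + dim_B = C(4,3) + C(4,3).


Meet grade = grade(A) + grade(B) - n
= 3 + 3 - 4 = 2
C(4,3) = 4
C(4,3) = 4
dim_A + dim_B = 4 + 4 = 8


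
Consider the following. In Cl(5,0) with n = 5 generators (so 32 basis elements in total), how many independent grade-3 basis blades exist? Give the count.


Number of grade-k basis blades in Cl(p,q) with n = p + q is C(n, k).
n = 5 + 0 = 5
C(5, 3) = 5! / (3! * 2!)
= 120 / (6 * 2)
= 10


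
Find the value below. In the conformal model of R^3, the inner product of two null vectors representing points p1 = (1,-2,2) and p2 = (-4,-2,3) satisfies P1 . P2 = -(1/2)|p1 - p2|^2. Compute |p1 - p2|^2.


p1 - p2 = (5, 0, -1)
|p1 - p2|^2 = 5^2 + 0^2 + (-1)^2
= 25 + 0 + 1
= 26


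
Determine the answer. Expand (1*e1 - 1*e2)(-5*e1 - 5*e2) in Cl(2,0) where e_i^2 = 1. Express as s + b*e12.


Expand: (1*e1 - 1*e2)(-5*e1 - 5*e2)
= 1*(-5)*e1e1 + 1*(-5)*e1e2 + (-1)*(-5)*e2e1 + (-1)*(-5)*e2e2
Using e1^2 = e2^2 = 1, e2e1 = -e1e2:
Scalar part s = 1*(-5) + (-1)*(-5) = -5 + 5 = 0
Bivector part b = 1*(-5) - (-1)*(-5) = -5 - 5 = -10
uv = 0 - 10*e12


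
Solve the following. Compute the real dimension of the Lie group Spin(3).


Spin(n) double-covers SO(n); both have Lie algebra so(n) of dimension n(n-1)/2.
n = 3
n(n-1) = 3 * 2 = 6
dim Spin(3) = 6/2 = 3


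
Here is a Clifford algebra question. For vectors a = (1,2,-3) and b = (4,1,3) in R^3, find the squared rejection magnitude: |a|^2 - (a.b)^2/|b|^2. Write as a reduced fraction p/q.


|a|^2 = 1^2 + 2^2 + (-3)^2 = 14
|b|^2 = 4^2 + 1^2 + 3^2 = 26
a . b = 1*4 + 2*1 + (-3)*3 = -3
(a.b)^2 = (-3)^2 = 9
|rej|^2 = 14 - 9/26
= (364 - 9)/26
= 355/26
In lowest terms: 355/26


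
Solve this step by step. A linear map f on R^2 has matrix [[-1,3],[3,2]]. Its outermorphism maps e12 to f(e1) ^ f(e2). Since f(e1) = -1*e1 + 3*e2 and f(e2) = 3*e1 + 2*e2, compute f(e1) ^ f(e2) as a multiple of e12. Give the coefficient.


The outermorphism of a linear map f sends e1^e2 to f(e1)^f(e2).
f(e1) = -1*e1 + 3*e2
f(e2) = 3*e1 + 2*e2
f(e1) ^ f(e2) = (-1*e1 + 3*e2) ^ (3*e1 + 2*e2)
= (-1)*2*e12 + 3*3*e21
= (-2 - 9)*e12
= -11*e12
Coefficient = -11


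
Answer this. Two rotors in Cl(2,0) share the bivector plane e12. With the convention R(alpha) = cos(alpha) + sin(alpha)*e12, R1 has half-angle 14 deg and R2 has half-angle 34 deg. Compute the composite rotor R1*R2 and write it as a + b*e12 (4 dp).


Same-plane rotors commute and their half-angles add:
R1*R2 = cos(a1 + a2) + sin(a1 + a2)*e12.
a1 + a2 = 14 + 34 = 48 deg
cos(48 deg) = 0.6691
sin(48 deg) = 0.7431
R1*R2 = 0.6691 + 0.7431*e12


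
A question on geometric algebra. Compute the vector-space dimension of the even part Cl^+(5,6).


Even subalgebra dimension = 2^(n-1)
n = 5 + 6 = 11
2^(11 - 1) = 2^10 = 1024
Verification: sum of C(11,k) for even k = 1 + 55 + 330 + 462 + 165 + 11 = 1024
Result = 1024


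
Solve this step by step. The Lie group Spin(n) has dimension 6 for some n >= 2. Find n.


dim Spin(n) = dim so(n) = n(n-1)/2.
Solve n(n-1)/2 = 6, i.e. n^2 - n - 12 = 0.
Discriminant = 1 + 8*6 = 49
n = (1 + sqrt(49))/2 = (1 + 7)/2 = 4


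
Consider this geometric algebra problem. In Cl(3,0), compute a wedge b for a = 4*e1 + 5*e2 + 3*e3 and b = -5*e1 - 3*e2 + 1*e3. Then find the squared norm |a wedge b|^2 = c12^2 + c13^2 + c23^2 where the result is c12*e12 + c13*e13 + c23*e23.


a wedge b = (a1*b2 - a2*b1)*e12 + (a1*b3 - a3*b1)*e13 + (a2*b3 - a3*b2)*e23
e12 coeff: 4*(-3) - 5*(-5) = -12 - (-25) = 13
e13 coeff: 4*1 - 3*(-5) = 4 - (-15) = 19
e23 coeff: 5*1 - 3*(-3) = 5 - (-9) = 14
|a wedge b|^2 = 13^2 + 19^2 + 14^2
= 169 + 361 + 196
= 726


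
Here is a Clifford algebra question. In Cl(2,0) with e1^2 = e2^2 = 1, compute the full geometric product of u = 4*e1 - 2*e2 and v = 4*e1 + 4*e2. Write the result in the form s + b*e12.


Expand: (4*e1 - 2*e2)(4*e1 + 4*e2)
= 4*4*e1e1 + 4*4*e1e2 + (-2)*4*e2e1 + (-2)*4*e2e2
Using e1^2 = e2^2 = 1, e2e1 = -e1e2:
Scalar part s = 4*4 + (-2)*4 = 16 + (-8) = 8
Bivector part b = 4*4 - (-2)*4 = 16 - (-8) = 24
uv = 8 + 24*e12


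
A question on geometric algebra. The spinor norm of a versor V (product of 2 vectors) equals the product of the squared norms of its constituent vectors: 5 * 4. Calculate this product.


Spinor norm N(V) = |v1|^2 * |v2|^2 * ... * |v2|^2
= 5 * 4
Running product: 5, 20
N(V) = 20


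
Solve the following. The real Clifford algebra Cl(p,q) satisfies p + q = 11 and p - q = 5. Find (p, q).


We need p + q = 11 and p - q = 5.
Adding: 2p = 11 + 5 = 16, so p = 8.
Then q = 11 - 8 = 3.
(p, q) = (8, 3)


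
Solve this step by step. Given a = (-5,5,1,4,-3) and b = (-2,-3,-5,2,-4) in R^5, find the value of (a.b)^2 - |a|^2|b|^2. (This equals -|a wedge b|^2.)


a . b = (-5)*(-2) + 5*(-3) + 1*(-5) + 4*2 + (-3)*(-4)
= 10 + (-15) + (-5) + 8 + 12 = 10
|a|^2 = (-5)^2 + 5^2 + 1^2 + 4^2 + (-3)^2 = 76
|b|^2 = (-2)^2 + (-3)^2 + (-5)^2 + 2^2 + (-4)^2 = 58
(a.b)^2 = 10^2 = 100
|a|^2 * |b|^2 = 76 * 58 = 4408
Result = 100 - 4408 = -4308


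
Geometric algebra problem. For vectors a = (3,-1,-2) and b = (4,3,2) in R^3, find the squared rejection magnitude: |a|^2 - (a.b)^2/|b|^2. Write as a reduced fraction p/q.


|a|^2 = 3^2 + (-1)^2 + (-2)^2 = 14
|b|^2 = 4^2 + 3^2 + 2^2 = 29
a . b = 3*4 + (-1)*3 + (-2)*2 = 5
(a.b)^2 = 5^2 = 25
|rej|^2 = 14 - 25/29
= (406 - 25)/29
= 381/29
In lowest terms: 381/29


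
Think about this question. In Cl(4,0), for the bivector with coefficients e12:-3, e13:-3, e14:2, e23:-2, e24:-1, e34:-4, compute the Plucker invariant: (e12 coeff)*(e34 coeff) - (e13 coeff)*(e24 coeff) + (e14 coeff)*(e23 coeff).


Plucker relation: af - be + cd
a*f = (-3)*(-4) = 12
b*e = (-3)*(-1) = 3
c*d = 2*(-2) = -4
af - be + cd = 12 - 3 + (-4)
= 5


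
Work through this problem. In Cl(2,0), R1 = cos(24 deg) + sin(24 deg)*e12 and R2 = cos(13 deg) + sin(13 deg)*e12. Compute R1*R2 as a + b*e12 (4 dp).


Same-plane rotors commute and their half-angles add:
R1*R2 = cos(a1 + a2) + sin(a1 + a2)*e12.
a1 + a2 = 24 + 13 = 37 deg
cos(37 deg) = 0.7986
sin(37 deg) = 0.6018
R1*R2 = 0.7986 + 0.6018*e12


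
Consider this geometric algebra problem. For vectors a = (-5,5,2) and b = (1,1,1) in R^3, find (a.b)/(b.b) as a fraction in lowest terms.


Projection coefficient = (a . b) / (b . b)
a . b = (-5)*1 + 5*1 + 2*1
= -5 + 5 + 2 = 2
b . b = 1^2 + 1^2 + 1^2
= 1 + 1 + 1 = 3
Coefficient = 2/3
In lowest terms: 2/3


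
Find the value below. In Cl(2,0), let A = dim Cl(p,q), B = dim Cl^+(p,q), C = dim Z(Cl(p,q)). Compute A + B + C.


n = 2 + 0 = 2
Total dim = 2^2 = 4
Even subalgebra dim = 2^1 = 2
n is even, so center dim = 1
Sum = 4 + 2 + 1 = 7


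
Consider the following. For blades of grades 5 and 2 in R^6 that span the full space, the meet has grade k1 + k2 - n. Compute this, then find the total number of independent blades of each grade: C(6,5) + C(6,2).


Meet grade = grade(A) + grade(B) - n
= 5 + 2 - 6 = 1
C(6,5) = 6
C(6,2) = 15
dim_A + dim_B = 6 + 15 = 21


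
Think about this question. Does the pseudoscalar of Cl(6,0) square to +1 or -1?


The pseudoscalar I = e1...e_n (product of all n generators) of Cl(p,q) satisfies I^2 = (-1)^(q + n(n-1)/2).
p = 6, q = 0, n = p + q = 6
n(n-1)/2 = 6 * 5 / 2 = 15
Exponent = q + n(n-1)/2 = 0 + 15 = 15
I^2 = (-1)^15 = -1


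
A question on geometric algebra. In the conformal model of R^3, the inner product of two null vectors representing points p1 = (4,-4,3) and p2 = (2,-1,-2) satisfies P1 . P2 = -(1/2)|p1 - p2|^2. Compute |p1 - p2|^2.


p1 - p2 = (2, -3, 5)
|p1 - p2|^2 = 2^2 + (-3)^2 + 5^2
= 4 + 9 + 25
= 38


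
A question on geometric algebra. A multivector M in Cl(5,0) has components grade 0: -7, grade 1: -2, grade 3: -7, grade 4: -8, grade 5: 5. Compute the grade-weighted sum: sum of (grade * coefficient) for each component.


Grade-weighted sum = sum of grade_k * coefficient_k
0*(-7) = 0
1*(-2) = -2
3*(-7) = -21
4*(-8) = -32
5*5 = 25
Total = 0 + (-2) + (-21) + (-32) + 25 = -30


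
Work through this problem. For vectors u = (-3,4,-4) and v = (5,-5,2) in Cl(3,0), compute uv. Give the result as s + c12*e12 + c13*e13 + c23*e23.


In Cl(3,0): e_i^2 = 1, e_ie_j = -e_je_i for i != j.
Scalar part = u . v = (-3)*5 + 4*(-5) + (-4)*2
= -15 + (-20) + (-8) = -43
e12 coeff = (-3)*(-5) - 4*5 = 15 - 20 = -5
e13 coeff = (-3)*2 - (-4)*5 = -6 - (-20) = 14
e23 coeff = 4*2 - (-4)*(-5) = 8 - 20 = -12
uv = -43 - 5*e12 + 14*e13 - 12*e23


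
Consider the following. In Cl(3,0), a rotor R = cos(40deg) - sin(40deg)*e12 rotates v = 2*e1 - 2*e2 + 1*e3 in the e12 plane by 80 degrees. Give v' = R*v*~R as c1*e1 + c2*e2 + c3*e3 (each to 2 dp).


Rotor R = cos(40deg) - sin(40deg)*e12
Rotation angle theta = 2 * 40 = 80 degrees in the e12 plane (e1 -> e2).
The component perpendicular to the plane (e3) is invariant: v'_3 = v3 = 1.00
cos(80deg) = 0.1736, sin(80deg) = 0.9848
v'_1 = v1*cos(theta) - v2*sin(theta) = 2*0.1736 - (-2)*0.9848 = 2.32
v'_2 = v1*sin(theta) + v2*cos(theta) = 2*0.9848 + (-2)*0.1736 = 1.62
v' = 2.32*e1 + 1.62*e2 + 1.00*e3


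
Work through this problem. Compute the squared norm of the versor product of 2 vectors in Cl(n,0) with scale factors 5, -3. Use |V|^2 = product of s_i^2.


Each vector v_i has |v_i|^2 = s_i^2
Squared scales: 5^2 = 25, (-3)^2 = 9
|V|^2 = 25 * 9
= 225


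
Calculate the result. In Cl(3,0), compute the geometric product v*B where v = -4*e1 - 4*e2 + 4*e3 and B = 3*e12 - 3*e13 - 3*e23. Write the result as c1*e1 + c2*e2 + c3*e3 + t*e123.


vB has grade-1 (vector) and grade-3 (trivector) parts: vB = (v _| B) + (v ^ B).
Vector part <vB>_1:
  e1: -v2*b12 - v3*b13 = -(-4)*(3) - (4)*(-3) = 24
  e2: v1*b12 - v3*b23 = (-4)*(3) - (4)*(-3) = 0
  e3: v1*b13 + v2*b23 = (-4)*(-3) + (-4)*(-3) = 24
Trivector part <vB>_3:
  e123: v1*b23 - v2*b13 + v3*b12 = (-4)*(-3) - (-4)*(-3) + (4)*(3) = 12
vB = 24*e1 + 0*e2 + 24*e3 + 12*e123


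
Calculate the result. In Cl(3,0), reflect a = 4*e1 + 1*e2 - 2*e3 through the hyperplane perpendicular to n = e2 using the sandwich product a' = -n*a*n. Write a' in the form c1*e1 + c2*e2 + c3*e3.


Reflection formula: a' = -n*a*n, with n = e2 (unit vector, n^2 = 1).
For reflection through hyperplane perp to e2:
The component along e2 flips sign, others stay.
a = (4, 1, -2)
a' = (4, -1, -2)
a' = 4*e1 - 1*e2 - 2*e3


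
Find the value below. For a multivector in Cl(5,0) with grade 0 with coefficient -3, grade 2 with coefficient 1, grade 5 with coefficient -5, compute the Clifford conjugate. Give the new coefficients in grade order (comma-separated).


Clifford conjugate sign for grade k: (-1)^(k(k+1)/2)
Grade 0: (-1)^(0*1/2) = (-1)^0 = 1, coeff -3 -> -3
Grade 2: (-1)^(2*3/2) = (-1)^3 = -1, coeff 1 -> -1
Grade 5: (-1)^(5*6/2) = (-1)^15 = -1, coeff -5 -> 5
Conjugated coefficients: -3, -1, 5


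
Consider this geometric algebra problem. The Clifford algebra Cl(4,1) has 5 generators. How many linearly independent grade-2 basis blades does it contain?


Number of grade-k basis blades in Cl(p,q) with n = p + q is C(n, k).
n = 4 + 1 = 5
C(5, 2) = 5! / (2! * 3!)
= 120 / (2 * 6)
= 10


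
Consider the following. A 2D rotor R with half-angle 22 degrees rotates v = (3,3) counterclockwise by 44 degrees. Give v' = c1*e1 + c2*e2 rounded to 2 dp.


Rotor R = cos(22deg) - sin(22deg)*e12
Rotation angle theta = 2 * 22 = 44 degrees
v' = R*v*~R rotates v by theta.
cos(44deg) = 0.7193, sin(44deg) = 0.6947
v'_1 = 3*cos(44deg) - 3*sin(44deg)
= 3*0.7193 - 3*0.6947
= 0.07
v'_2 = 3*sin(44deg) + 3*cos(44deg)
= 3*0.6947 + 3*0.7193
= 4.24
v' = 0.07*e1 + 4.24*e2


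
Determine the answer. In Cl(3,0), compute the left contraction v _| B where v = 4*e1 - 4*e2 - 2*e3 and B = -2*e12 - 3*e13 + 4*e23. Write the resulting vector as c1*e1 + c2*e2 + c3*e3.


Left contraction v _| B = <vB>_1 (grade-1 part of the geometric product vB).
Using e1_|e12 = e2, e2_|e12 = -e1, e1_|e13 = e3, e3_|e13 = -e1, e2_|e23 = e3, e3_|e23 = -e2:
e1 coeff: -v2*b12 - v3*b13 = -(-4)*(-2) - (-2)*(-3) = -14
e2 coeff: v1*b12 - v3*b23 = (4)*(-2) - (-2)*(4) = 0
e3 coeff: v1*b13 + v2*b23 = (4)*(-3) + (-4)*(4) = -28
v _| B = -14*e1 + 0*e2 - 28*e3


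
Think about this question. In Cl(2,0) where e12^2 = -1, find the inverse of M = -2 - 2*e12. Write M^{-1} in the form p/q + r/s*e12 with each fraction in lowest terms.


M = -2 - 2*e12, where e12^2 = -1.
Since M commutes with its reverse ~M = a - b*e12, M * ~M = a^2 - b^2*e12^2 = a^2 + b^2.
So M^{-1} = ~M / (a^2 + b^2) = (a - b*e12)/(a^2 + b^2).
a^2 + b^2 = 4 + 4 = 8
Scalar part = -2/8 = -1/4
Bivector coeff = 2/8 = 1/4
M^{-1} = -1/4 + 1/4*e12


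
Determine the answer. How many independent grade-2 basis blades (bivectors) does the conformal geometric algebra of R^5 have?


The conformal model of R^5 uses Cl(6,1) with m = 5 + 2 = 7 generators.
Number of grade-2 blades = C(m, 2) = C(7, 2)
= 7*6/2 = 21


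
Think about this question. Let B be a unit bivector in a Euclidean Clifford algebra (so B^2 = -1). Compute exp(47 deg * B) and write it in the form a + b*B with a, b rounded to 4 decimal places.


For a unit bivector B with B^2 = -1, the exponential series gives
e^(theta*B) = cos(theta) + sin(theta)*B (the GA analogue of Euler's formula).
theta = 47 degrees = 0.820305 rad
cos(47 deg) = 0.6820
sin(47 deg) = 0.7314
exp(theta*B) = 0.6820 + 0.7314*B


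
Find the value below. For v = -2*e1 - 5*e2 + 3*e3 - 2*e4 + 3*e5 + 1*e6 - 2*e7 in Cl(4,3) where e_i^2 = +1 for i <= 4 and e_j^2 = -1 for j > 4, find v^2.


v^2 = sum of c_i^2 * e_i^2
Positive signature terms (e_i^2 = +1): (-2)^2 + (-5)^2 + 3^2 + (-2)^2 = 42
Negative signature terms (e_j^2 = -1): 3^2 + 1^2 + (-2)^2 = 14
v^2 = 42 - 14 = 28
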